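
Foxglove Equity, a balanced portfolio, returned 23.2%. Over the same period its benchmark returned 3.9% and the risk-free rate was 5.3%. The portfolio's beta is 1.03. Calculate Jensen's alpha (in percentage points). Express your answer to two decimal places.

19.34

CAPM expected return = Rf + β(Rm − Rf) = 5.3% + 1.03 × (3.9% − 5.3%) = 5.3 + 1.03 × -1.40 = 3.8580%
Jensen's α = Rp − E[R] = 23.2% − 3.8580% = 19.3420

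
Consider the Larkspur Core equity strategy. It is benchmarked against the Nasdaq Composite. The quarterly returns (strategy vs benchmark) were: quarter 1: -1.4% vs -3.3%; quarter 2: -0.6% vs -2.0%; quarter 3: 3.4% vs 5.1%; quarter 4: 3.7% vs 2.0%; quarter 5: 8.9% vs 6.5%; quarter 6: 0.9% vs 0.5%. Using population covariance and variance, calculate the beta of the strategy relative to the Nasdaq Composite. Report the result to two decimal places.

r̄p = 2.4833%,  r̄m = 1.4667%
Cov = Σ(rp − r̄p)(rm − r̄m) / 6 = 11.1678
Var(rm) = Σ(rm − r̄m)² / 6 = 12.4156
β = Cov / Var = 11.1678 / 12.4156 = 0.8995

0.90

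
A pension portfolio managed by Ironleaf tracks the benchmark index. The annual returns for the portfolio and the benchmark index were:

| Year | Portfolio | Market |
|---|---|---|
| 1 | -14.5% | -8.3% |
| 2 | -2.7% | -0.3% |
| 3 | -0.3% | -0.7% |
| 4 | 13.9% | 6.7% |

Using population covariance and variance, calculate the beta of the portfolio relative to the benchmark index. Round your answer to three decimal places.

r̄p = -0.9000%,  r̄m = -0.6500%
Cov = Σ(rp − r̄p)(rm − r̄m) / 4 = 53.0400
Var(rm) = Σ(rm − r̄m)² / 4 = 28.1675
β = Cov / Var = 53.0400 / 28.1675 = 1.8830

1.883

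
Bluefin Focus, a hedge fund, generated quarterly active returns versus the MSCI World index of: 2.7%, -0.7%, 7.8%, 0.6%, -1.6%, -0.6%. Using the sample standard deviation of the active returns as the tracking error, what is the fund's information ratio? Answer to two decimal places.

0.39

r̄ = (2.7 − 0.7 + 7.8 + 0.6 − 1.6 − 0.6) / 6 = 1.3667%
Σ(r − r̄)² = (2.7 − 1.3667)² + (-0.7 − 1.3667)² + (7.8 − 1.3667)² + … = 60.6933
σ = √[60.6933 / 5] = 3.4841%
IR = r̄ / tracking error = 1.3667 / 3.4841 = 0.3923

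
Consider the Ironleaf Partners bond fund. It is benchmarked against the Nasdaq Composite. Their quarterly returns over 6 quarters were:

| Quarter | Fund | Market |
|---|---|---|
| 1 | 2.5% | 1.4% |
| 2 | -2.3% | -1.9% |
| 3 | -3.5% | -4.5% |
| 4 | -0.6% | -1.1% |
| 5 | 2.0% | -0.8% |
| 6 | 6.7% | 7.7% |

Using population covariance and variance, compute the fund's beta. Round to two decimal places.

0.85

r̄p = 0.8000%,  r̄m = 0.1333%
Cov = Σ(rp − r̄p)(rm − r̄m) / 6 = 12.2717
Var(rm) = Σ(rm − r̄m)² / 6 = 14.4756
β = Cov / Var = 12.2717 / 14.4756 = 0.8478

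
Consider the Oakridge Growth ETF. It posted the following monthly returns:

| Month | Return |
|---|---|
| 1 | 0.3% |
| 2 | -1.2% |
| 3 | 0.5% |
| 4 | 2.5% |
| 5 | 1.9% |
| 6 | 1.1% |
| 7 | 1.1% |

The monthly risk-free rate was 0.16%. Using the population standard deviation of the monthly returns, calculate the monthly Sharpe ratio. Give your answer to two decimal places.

μ = (0.3 − 1.2 + 0.5 + 2.5 + 1.9 + 1.1 + 1.1) / 7 = 6.20 / 7 = 0.8857%
Population std dev = √[8.5686 / 7] = 1.1064%
Sharpe = (μ − rf) / σ = (0.8857 − 0.16) / 1.1064 = 0.7257 / 1.1064 = 0.6559

0.66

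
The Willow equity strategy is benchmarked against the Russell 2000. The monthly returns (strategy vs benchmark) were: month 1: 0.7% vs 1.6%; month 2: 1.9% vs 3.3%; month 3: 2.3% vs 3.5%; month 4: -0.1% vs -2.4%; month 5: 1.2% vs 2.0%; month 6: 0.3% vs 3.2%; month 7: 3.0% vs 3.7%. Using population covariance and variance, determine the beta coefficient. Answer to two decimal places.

r̄p = 1.3286%,  r̄m = 2.1286%
Cov = Σ(rp − r̄p)(rm − r̄m) / 7 = 1.4778
Var(rm) = Σ(rm − r̄m)² / 7 = 3.9535
β = Cov / Var = 1.4778 / 3.9535 = 0.3738

0.37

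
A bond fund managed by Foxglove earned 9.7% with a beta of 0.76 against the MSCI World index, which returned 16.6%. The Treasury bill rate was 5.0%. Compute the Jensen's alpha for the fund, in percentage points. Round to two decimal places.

-4.12

CAPM expected return = Rf + β(Rm − Rf) = 5.0% + 0.76 × (16.6% − 5.0%) = 5 + 0.76 × 11.60 = 13.8160%
Jensen's α = Rp − E[R] = 9.7% − 13.8160% = -4.1160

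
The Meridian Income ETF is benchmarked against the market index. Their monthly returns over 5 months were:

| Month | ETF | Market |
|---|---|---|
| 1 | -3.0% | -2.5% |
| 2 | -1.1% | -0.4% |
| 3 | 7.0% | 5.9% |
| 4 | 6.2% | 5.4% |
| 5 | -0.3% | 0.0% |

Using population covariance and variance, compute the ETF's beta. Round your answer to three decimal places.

1.207

r̄p = 1.7600%,  r̄m = 1.6800%
Cov = Σ(rp − r̄p)(rm − r̄m) / 5 = 13.5872
Var(rm) = Σ(rm − r̄m)² / 5 = 11.2536
β = Cov / Var = 13.5872 / 11.2536 = 1.2074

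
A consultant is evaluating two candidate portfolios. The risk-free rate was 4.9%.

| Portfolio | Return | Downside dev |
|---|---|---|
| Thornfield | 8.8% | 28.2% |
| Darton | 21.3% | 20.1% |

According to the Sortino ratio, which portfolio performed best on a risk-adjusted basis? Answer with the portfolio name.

Thornfield: Sortino ratio = (8.8% − 4.9%) / 28.2% = 0.138
Darton: Sortino ratio = (21.3% − 4.9%) / 20.1% = 0.816
Highest: Darton (0.816).

Darton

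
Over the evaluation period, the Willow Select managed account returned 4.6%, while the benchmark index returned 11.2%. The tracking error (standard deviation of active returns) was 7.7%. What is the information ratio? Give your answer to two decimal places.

IR = (Rp − Rb) / TE = (4.6% − 11.2%) / 7.7% = -6.60% / 7.7% = -0.8571

-0.86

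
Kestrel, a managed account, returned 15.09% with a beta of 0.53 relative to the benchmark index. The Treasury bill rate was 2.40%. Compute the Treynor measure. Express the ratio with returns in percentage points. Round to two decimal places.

23.94

Treynor = (Rp − Rf) / β = (15.09% − 2.40%) / 0.53 = 12.69 / 0.53 = 23.9434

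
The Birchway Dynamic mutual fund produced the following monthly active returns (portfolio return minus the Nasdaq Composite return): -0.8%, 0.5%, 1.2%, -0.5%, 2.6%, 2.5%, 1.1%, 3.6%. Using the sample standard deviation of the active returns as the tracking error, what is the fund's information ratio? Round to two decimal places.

r̄ = (-0.8 + 0.5 + 1.2 − 0.5 + 2.6 + 2.5 + 1.1 + 3.6) / 8 = 10.20 / 8 = 1.2750%
Sample std dev = √[16.7550 / 7] = 1.5471%
IR = r̄ / tracking error = 1.2750 / 1.5471 = 0.8241

0.82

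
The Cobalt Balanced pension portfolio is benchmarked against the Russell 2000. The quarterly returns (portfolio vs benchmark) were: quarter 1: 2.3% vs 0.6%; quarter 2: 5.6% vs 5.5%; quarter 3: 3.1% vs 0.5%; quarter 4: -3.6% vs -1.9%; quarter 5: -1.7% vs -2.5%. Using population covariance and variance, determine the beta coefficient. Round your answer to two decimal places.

1.06

r̄p = 1.1400%,  r̄m = 0.4400%
Cov = Σ(rp − r̄p)(rm − r̄m) / 5 = 8.4624
Var(rm) = Σ(rm − r̄m)² / 5 = 7.9504
β = Cov / Var = 8.4624 / 7.9504 = 1.0644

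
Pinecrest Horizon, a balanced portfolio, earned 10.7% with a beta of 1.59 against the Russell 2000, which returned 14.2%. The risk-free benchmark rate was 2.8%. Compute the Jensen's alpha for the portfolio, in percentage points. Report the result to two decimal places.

-10.23

CAPM expected return = Rf + β(Rm − Rf) = 2.8% + 1.59 × (14.2% − 2.8%) = 2.8 + 1.59 × 11.40 = 20.9260%
Jensen's α = Rp − E[R] = 10.7% − 20.9260% = -10.2260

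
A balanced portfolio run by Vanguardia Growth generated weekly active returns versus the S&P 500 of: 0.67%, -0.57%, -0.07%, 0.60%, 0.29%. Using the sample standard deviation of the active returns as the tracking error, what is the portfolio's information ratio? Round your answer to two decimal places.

r̄ = (0.67 − 0.57 − 0.07 + 0.6 + 0.29) / 5 = 0.1840%
Σ(r − r̄)² = (0.67 − 0.1840)² + (-0.57 − 0.1840)² + … = 1.0535
sample σ = √(1.0535 / 4) = √0.2634 = 0.5132%
IR = r̄ / tracking error = 0.1840 / 0.5132 = 0.3585

0.36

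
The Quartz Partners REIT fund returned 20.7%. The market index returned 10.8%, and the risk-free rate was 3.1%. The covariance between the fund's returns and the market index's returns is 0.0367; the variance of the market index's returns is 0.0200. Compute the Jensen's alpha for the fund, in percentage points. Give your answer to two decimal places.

3.47

β = Cov / Var = 0.0367 / 0.0200 = 1.8350
E[R] = Rf + β(Rm − Rf) = 3.1% + 1.8350 × (10.8% − 3.1%) = 17.2295%
α = Rp − E[R] = 20.7% − 17.2295% = 3.4705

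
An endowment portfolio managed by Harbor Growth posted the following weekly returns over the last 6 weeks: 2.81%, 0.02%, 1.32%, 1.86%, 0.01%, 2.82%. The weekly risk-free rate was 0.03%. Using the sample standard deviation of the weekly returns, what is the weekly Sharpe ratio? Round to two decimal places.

r̄ = (2.81 + 0.02 + 1.32 + 1.86 + 0.01 + 2.82) / 6 = 8.840 / 6 = 1.4733%
Σ(r − r̄)² = (2.81 − 1.4733)² + (0.02 − 1.4733)² + (1.32 − 1.4733)² + … = 8.0267
σ = √[8.0267 / 5] = 1.2670%
Sharpe = (r̄ − rf) / σ = (1.4733 − 0.03) / 1.2670 = 1.4433 / 1.2670 = 1.1391

1.14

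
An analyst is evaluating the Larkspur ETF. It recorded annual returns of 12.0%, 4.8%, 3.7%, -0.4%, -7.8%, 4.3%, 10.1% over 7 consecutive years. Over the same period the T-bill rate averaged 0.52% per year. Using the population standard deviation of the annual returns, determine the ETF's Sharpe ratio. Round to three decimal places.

0.540

Mean return μ = 26.70 / 7 = 3.8143%
Σ(r − μ)² = 260.3886; population σ = √(260.3886/7) = 6.0990%
Sharpe = (μ − rf) / σ = (3.8143 − 0.52) / 6.0990 = 3.2943 / 6.0990 = 0.5401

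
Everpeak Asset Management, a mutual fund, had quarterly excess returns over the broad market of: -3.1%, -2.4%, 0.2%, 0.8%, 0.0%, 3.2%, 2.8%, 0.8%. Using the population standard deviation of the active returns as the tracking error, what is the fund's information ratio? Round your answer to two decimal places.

μ = (-3.1 − 2.4 + 0.2 + 0.8 + 0 + 3.2 + 2.8 + 0.8) / 8 = 2.30 / 8 = 0.2875%
Σ(r − μ)² = 34.1088; population σ = √(34.1088/8) = 2.0648%
IR = μ / tracking error = 0.2875 / 2.0648 = 0.1392

0.14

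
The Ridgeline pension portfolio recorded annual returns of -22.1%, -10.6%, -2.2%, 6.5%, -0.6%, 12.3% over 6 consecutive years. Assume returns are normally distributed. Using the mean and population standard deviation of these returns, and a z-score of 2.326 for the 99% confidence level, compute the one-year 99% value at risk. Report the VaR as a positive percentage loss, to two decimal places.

28.84

r̄ = (-22.1 − 10.6 − 2.2 + 6.5 − 0.6 + 12.3) / 6 = -16.70 / 6 = -2.7833%
Σ(r − r̄)² = 753.0283; population σ = √(753.0283/6) = 11.2029%
VaR = −(r̄ − z·σ) = −(-2.7833 − 2.326 × 11.2029) = −(-28.8412) = 28.8412%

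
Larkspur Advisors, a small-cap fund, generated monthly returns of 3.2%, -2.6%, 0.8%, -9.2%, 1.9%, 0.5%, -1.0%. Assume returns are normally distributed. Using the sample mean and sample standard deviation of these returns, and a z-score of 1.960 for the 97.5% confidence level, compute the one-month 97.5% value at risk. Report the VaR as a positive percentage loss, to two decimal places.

r̄ = (3.2 − 2.6 + 0.8 − 9.2 + 1.9 + 0.5 − 1) / 7 = -0.9143%
Σ(r − r̄)² = (3.2 − (-0.9143))² + (-2.6 − (-0.9143))² + (0.8 − (-0.9143))² + … = 101.2886
sample σ = √(101.2886 / 6) = √16.8814 = 4.1087%
VaR = −(r̄ − z·σ) = −(-0.9143 − 1.960 × 4.1087) = −(-8.9674) = 8.9674%

8.97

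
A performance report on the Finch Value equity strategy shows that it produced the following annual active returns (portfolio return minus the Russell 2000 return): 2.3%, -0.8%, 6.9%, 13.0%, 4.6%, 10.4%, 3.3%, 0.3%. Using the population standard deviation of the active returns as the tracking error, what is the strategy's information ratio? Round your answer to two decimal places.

1.11

μ = (2.3 − 0.8 + 6.9 + 13 + 4.6 + 10.4 + 3.3 + 0.3) / 8 = 40.00 / 8 = 5.0000%
Population σ = √[Σ(r − μ)² / 8] = √[162.8400 / 8] = √20.3550 = 4.5117%
IR = μ / tracking error = 5.0000 / 4.5117 = 1.1082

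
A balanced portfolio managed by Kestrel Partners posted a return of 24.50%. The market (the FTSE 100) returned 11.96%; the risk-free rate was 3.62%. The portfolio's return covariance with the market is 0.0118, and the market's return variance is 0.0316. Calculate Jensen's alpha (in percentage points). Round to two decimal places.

17.77

β = Cov / Var = 0.0118 / 0.0316 = 0.3734
E[R] = Rf + β(Rm − Rf) = 3.62% + 0.3734 × (11.96% − 3.62%) = 6.7342%
α = Rp − E[R] = 24.50% − 6.7342% = 17.7658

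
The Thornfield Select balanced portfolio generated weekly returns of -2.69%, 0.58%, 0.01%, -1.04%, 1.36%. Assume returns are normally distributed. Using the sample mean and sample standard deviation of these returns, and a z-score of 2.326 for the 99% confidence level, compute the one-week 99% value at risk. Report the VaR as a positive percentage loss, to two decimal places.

Mean return r̄ = -1.780 / 5 = -0.3560%
Σ(r − r̄)² = (-2.69 − (-0.3560))² + (0.58 − (-0.3560))² + (0.01 − (-0.3560))² + … = 9.8701
σ = √[9.8701 / 4] = 1.5708%
VaR = −(r̄ − z·σ) = −(-0.3560 − 2.326 × 1.5708) = −(-4.0097) = 4.0097%

4.01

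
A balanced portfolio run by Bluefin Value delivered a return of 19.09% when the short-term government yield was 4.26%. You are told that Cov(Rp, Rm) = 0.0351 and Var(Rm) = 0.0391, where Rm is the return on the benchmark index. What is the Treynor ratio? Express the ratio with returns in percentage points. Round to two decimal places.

β = Cov / Var = 0.0351 / 0.0391 = 0.8977
Treynor = (Rp − Rf) / β = (19.09% − 4.26%) / 0.8977 = 14.83 / 0.8977 = 16.5200

16.52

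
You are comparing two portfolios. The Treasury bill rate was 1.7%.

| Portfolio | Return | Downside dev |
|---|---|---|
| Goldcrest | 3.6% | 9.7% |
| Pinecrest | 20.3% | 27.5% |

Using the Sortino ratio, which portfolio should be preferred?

Pinecrest

Goldcrest: Sortino ratio = (3.6% − 1.7%) / 9.7% = 0.196
Pinecrest: Sortino ratio = (20.3% − 1.7%) / 27.5% = 0.676
Highest: Pinecrest (0.676).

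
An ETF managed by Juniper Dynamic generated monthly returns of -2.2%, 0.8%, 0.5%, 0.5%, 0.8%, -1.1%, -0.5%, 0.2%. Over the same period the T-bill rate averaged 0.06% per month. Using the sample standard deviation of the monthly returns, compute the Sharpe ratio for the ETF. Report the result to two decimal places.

-0.17

Mean return r̄ = -1.00 / 8 = -0.1250%
Σ(r − r̄)² = (-2.2 − (-0.1250))² + (0.8 − (-0.1250))² + (0.5 − (-0.1250))² + … = 7.9950
σ = √[7.9950 / 7] = 1.0687%
Sharpe = (r̄ − rf) / σ = (-0.1250 − 0.06) / 1.0687 = -0.1850 / 1.0687 = -0.1731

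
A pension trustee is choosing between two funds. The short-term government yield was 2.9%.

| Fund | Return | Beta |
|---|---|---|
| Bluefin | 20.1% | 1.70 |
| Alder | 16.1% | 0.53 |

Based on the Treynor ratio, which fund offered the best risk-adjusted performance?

Alder

Bluefin: Treynor = (20.1% − 2.9%) / 1.70 = 10.118
Alder: Treynor = (16.1% − 2.9%) / 0.53 = 24.906
Highest: Alder (24.906).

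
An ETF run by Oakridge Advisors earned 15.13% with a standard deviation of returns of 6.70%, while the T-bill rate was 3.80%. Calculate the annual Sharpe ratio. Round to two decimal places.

1.69

Sharpe = (Rp − Rf) / σp = (15.13% − 3.80%) / 6.70% = 11.33% / 6.70% = 1.6910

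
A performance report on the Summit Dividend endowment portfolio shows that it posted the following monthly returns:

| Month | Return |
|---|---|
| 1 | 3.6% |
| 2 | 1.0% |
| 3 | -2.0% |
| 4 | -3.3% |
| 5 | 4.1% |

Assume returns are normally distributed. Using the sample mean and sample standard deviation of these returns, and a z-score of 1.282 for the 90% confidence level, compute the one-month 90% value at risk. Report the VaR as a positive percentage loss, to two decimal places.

3.54

r̄ = (3.6 + 1 − 2 − 3.3 + 4.1) / 5 = 0.6800%
Σ(r − r̄)² = 43.3480; sample σ = √(43.3480/4) = 3.2920%
VaR = −(r̄ − z·σ) = −(0.6800 − 1.282 × 3.2920) = −(-3.5403) = 3.5403%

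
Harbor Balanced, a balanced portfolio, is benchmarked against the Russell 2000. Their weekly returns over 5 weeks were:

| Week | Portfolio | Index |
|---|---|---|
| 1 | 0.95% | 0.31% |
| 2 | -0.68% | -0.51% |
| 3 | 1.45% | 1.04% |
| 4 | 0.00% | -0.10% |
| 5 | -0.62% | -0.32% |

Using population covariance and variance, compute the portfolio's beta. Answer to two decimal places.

1.49

r̄p = 0.2200%,  r̄m = 0.0840%
Cov = Σ(rp − r̄p)(rm − r̄m) / 5 = 0.4511
Var(rm) = Σ(rm − r̄m)² / 5 = 0.3030
β = Cov / Var = 0.4511 / 0.3030 = 1.4888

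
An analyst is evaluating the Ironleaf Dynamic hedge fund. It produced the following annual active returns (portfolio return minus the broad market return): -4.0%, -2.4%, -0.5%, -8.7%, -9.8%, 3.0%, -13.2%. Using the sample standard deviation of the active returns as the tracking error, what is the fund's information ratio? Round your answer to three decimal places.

r̄ = (-4 − 2.4 − 0.5 − 8.7 − 9.8 + 3 − 13.2) / 7 = -5.0857%
Σ(r − r̄)² = (-4 − (-5.0857))² + (-2.4 − (-5.0857))² + … = 195.9286
sample σ = √(195.9286 / 6) = √32.6548 = 5.7144%
IR = r̄ / tracking error = -5.0857 / 5.7144 = -0.8900

-0.890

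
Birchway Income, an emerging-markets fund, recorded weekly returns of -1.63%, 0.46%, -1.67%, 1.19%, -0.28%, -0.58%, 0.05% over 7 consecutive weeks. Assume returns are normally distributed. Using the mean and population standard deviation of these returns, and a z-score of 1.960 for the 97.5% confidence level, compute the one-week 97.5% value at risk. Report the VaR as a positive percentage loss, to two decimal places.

2.26

r̄ = (-1.63 + 0.46 − 1.67 + 1.19 − 0.28 − 0.58 + 0.05) / 7 = -0.3514%
Population σ = √[Σ(r − r̄)² / 7] = √[6.6263 / 7] = √0.9466 = 0.9729%
VaR = −(r̄ − z·σ) = −(-0.3514 − 1.960 × 0.9729) = −(-2.2583) = 2.2583%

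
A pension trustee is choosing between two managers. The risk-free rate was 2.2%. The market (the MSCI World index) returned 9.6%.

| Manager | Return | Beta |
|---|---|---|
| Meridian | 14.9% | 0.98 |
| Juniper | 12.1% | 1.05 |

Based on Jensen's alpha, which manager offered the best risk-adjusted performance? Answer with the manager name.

Meridian

Meridian: α = 14.9% − [2.2% + 0.98 × (9.6% − 2.2%)] = 5.448
Juniper: α = 12.1% − [2.2% + 1.05 × (9.6% − 2.2%)] = 2.130
Highest: Meridian (5.448).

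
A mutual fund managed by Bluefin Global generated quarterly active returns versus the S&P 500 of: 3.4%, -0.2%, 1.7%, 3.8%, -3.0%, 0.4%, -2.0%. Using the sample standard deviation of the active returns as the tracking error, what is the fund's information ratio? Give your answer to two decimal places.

r̄ = (3.4 − 0.2 + 1.7 + 3.8 − 3 + 0.4 − 2) / 7 = 0.5857%
Σ(r − r̄)² = (3.4 − 0.5857)² + (-0.2 − 0.5857)² + (1.7 − 0.5857)² + … = 39.6886
sample σ = √(39.6886 / 6) = √6.6148 = 2.5719%
IR = r̄ / tracking error = 0.5857 / 2.5719 = 0.2277

0.23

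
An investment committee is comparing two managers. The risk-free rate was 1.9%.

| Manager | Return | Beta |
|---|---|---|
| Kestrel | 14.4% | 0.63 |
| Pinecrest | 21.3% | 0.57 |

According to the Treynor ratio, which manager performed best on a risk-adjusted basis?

Pinecrest

Kestrel: Treynor = (14.4% − 1.9%) / 0.63 = 19.841
Pinecrest: Treynor = (21.3% − 1.9%) / 0.57 = 34.035
Highest: Pinecrest (34.035).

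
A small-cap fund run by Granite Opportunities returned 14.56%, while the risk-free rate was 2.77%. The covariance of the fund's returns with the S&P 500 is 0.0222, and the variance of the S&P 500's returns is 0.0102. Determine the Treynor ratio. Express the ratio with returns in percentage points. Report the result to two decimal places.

5.42

β = Cov / Var = 0.0222 / 0.0102 = 2.1765
Treynor = (Rp − Rf) / β = (14.56% − 2.77%) / 2.1765 = 11.79 / 2.1765 = 5.4170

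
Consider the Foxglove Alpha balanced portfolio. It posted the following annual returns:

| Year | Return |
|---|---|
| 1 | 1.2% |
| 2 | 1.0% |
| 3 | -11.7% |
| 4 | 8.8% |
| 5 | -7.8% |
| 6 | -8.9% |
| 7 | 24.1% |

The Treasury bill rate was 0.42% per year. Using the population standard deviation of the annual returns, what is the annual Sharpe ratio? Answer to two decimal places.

0.05

r̄ = (1.2 + 1 − 11.7 + 8.8 − 7.8 − 8.9 + 24.1) / 7 = 6.70 / 7 = 0.9571%
Population σ = √[Σ(r − r̄)² / 7] = √[931.2171 / 7] = √133.0310 = 11.5339%
Sharpe = (r̄ − rf) / σ = (0.9571 − 0.42) / 11.5339 = 0.5371 / 11.5339 = 0.0466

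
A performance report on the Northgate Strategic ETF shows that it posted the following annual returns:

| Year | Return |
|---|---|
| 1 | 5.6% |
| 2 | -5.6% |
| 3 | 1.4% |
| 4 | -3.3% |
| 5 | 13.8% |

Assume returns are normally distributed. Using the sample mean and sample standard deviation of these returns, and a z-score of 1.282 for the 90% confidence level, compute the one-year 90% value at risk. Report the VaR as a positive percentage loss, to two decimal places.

7.50

r̄ = (5.6 − 5.6 + 1.4 − 3.3 + 13.8) / 5 = 2.3800%
Sample σ = √[Σ(r − r̄)² / 4] = √[237.6880 / 4] = √59.4220 = 7.7086%
VaR = −(r̄ − z·σ) = −(2.3800 − 1.282 × 7.7086) = −(-7.5024) = 7.5024%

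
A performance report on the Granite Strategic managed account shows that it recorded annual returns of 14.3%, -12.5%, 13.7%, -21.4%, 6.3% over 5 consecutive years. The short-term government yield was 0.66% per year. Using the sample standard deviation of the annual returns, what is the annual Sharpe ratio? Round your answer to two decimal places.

μ = (14.3 − 12.5 + 13.7 − 21.4 + 6.3) / 5 = 0.0800%
Σ(r − μ)² = (14.3 − 0.0800)² + (-12.5 − 0.0800)² + (13.7 − 0.0800)² + … = 1046.0480
σ = √[1046.0480 / 4] = 16.1713%
Sharpe = (μ − rf) / σ = (0.0800 − 0.66) / 16.1713 = -0.5800 / 16.1713 = -0.0359

-0.04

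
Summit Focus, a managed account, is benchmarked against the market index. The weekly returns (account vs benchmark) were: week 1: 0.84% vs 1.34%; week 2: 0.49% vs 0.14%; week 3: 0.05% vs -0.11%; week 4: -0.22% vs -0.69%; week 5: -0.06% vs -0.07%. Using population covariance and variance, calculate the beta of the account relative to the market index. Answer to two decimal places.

r̄p = 0.2200%,  r̄m = 0.1220%
Cov = Σ(rp − r̄p)(rm − r̄m) / 5 = 0.2421
Var(rm) = Σ(rm − r̄m)² / 5 = 0.4468
β = Cov / Var = 0.2421 / 0.4468 = 0.5419

0.54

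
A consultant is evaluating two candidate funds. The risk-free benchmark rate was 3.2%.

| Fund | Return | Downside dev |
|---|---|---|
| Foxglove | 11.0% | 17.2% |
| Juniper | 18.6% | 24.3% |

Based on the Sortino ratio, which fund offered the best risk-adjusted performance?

Juniper

Foxglove: Sortino ratio = (11.0% − 3.2%) / 17.2% = 0.453
Juniper: Sortino ratio = (18.6% − 3.2%) / 24.3% = 0.634
Highest: Juniper (0.634).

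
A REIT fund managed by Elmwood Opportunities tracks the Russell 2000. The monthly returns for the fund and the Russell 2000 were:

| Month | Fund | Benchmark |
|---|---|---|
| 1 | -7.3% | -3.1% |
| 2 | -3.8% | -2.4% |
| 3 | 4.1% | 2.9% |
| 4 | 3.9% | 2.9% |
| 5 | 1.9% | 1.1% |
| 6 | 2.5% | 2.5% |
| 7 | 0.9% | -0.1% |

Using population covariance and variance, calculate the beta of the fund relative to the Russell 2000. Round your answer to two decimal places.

r̄p = 0.3143%,  r̄m = 0.5429%
Cov = Σ(rp − r̄p)(rm − r̄m) / 7 = 8.8580
Var(rm) = Σ(rm − r̄m)² / 7 = 5.3710
β = Cov / Var = 8.8580 / 5.3710 = 1.6492

1.65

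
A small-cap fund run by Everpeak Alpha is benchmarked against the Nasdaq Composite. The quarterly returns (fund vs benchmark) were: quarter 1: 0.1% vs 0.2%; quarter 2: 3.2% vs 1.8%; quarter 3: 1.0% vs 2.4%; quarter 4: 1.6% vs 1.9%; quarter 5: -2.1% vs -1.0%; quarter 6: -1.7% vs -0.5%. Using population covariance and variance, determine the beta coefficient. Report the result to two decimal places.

1.24

r̄p = 0.3500%,  r̄m = 0.8000%
Cov = Σ(rp − r̄p)(rm − r̄m) / 6 = 2.0817
Var(rm) = Σ(rm − r̄m)² / 6 = 1.6767
β = Cov / Var = 2.0817 / 1.6767 = 1.2415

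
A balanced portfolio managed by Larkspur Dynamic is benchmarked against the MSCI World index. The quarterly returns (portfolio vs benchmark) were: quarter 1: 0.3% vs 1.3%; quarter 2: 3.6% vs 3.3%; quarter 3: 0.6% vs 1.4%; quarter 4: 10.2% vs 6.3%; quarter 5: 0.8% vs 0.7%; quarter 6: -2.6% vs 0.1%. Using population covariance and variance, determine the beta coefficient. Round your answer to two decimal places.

1.89

r̄p = 2.1500%,  r̄m = 2.1833%
Cov = Σ(rp − r̄p)(rm − r̄m) / 6 = 8.2508
Var(rm) = Σ(rm − r̄m)² / 6 = 4.3547
β = Cov / Var = 8.2508 / 4.3547 = 1.8947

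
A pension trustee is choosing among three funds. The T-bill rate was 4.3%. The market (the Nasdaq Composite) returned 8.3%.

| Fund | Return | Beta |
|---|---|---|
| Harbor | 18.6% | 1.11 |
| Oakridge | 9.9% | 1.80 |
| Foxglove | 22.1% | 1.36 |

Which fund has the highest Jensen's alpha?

Harbor: α = 18.6% − [4.3% + 1.11 × (8.3% − 4.3%)] = 9.860
Oakridge: α = 9.9% − [4.3% + 1.80 × (8.3% − 4.3%)] = -1.600
Foxglove: α = 22.1% − [4.3% + 1.36 × (8.3% − 4.3%)] = 12.360
Highest: Foxglove (12.360).

Foxglove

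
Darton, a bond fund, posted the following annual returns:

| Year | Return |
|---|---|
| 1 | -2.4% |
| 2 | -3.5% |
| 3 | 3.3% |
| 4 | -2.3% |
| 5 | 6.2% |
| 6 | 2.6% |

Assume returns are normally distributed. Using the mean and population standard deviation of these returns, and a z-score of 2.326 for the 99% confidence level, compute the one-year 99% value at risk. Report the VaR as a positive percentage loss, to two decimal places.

7.67

r̄ = (-2.4 − 3.5 + 3.3 − 2.3 + 6.2 + 2.6) / 6 = 3.90 / 6 = 0.6500%
Σ(r − r̄)² = (-2.4 − 0.6500)² + (-3.5 − 0.6500)² + (3.3 − 0.6500)² + … = 76.8550
σ = √[76.8550 / 6] = 3.5790%
VaR = −(r̄ − z·σ) = −(0.6500 − 2.326 × 3.5790) = −(-7.6748) = 7.6748%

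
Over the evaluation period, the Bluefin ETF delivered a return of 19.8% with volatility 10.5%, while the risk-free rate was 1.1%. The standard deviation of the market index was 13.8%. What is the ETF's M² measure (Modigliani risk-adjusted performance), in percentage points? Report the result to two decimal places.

25.68

Sharpe = (Rp − Rf) / σp = (19.8% − 1.1%) / 10.5% = 1.7810
M² = Rf + Sharpe × σm = 1.1% + 1.7810 × 13.8% = 25.6778%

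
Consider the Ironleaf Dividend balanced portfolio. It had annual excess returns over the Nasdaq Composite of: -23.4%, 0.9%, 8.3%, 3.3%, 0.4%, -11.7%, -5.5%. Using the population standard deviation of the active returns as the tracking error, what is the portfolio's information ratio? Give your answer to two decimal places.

-0.40

μ = (-23.4 + 0.9 + 8.3 + 3.3 + 0.4 − 11.7 − 5.5) / 7 = -27.70 / 7 = -3.9571%
Population σ = √[Σ(r − μ)² / 7] = √[685.8371 / 7] = √97.9767 = 9.8983%
IR = μ / tracking error = -3.9571 / 9.8983 = -0.3998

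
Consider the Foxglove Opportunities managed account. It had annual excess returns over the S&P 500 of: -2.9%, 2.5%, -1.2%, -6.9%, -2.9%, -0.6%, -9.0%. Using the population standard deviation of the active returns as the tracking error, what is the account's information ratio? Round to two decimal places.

μ = (-2.9 + 2.5 − 1.2 − 6.9 − 2.9 − 0.6 − 9) / 7 = -3.0000%
Σ(r − μ)² = (-2.9 − (-3.0000))² + (2.5 − (-3.0000))² + (-1.2 − (-3.0000))² + … = 90.4800
σ = √[90.4800 / 7] = 3.5952%
IR = μ / tracking error = -3.0000 / 3.5952 = -0.8344

-0.83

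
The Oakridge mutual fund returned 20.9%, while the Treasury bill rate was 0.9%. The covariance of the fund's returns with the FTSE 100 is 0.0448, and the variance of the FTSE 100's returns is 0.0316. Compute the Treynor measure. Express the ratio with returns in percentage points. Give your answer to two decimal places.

14.11

β = Cov / Var = 0.0448 / 0.0316 = 1.4177
Treynor = (Rp − Rf) / β = (20.9% − 0.9%) / 1.4177 = 20.00 / 1.4177 = 14.1074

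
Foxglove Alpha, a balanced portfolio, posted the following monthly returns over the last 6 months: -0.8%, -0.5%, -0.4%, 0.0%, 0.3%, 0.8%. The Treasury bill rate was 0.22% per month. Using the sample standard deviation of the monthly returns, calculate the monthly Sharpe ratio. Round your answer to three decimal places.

-0.546

μ = (-0.8 − 0.5 − 0.4 + 0 + 0.3 + 0.8) / 6 = -0.1000%
Sample σ = √[Σ(r − μ)² / 5] = √[1.7200 / 5] = √0.3440 = 0.5865%
Sharpe = (μ − rf) / σ = (-0.1000 − 0.22) / 0.5865 = -0.3200 / 0.5865 = -0.5456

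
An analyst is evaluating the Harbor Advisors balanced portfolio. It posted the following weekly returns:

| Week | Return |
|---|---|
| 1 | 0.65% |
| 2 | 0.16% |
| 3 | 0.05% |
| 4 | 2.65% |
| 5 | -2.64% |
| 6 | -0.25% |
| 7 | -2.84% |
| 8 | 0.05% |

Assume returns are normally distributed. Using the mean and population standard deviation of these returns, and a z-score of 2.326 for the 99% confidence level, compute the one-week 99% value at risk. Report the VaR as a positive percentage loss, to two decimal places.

r̄ = (0.65 + 0.16 + 0.05 + 2.65 − 2.64 − 0.25 − 2.84 + 0.05) / 8 = -2.170 / 8 = -0.2713%
Σ(r − r̄)² = 21.9847; population σ = √(21.9847/8) = 1.6577%
VaR = −(r̄ − z·σ) = −(-0.2713 − 2.326 × 1.6577) = −(-4.1271) = 4.1271%

4.13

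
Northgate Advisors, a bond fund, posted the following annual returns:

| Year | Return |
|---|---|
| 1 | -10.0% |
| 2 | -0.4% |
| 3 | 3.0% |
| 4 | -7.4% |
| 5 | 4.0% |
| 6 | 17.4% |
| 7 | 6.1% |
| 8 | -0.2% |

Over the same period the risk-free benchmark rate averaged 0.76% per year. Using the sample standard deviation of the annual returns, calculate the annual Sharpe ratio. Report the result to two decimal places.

0.09

r̄ = (-10 − 0.4 + 3 − 7.4 + 4 + 17.4 + 6.1 − 0.2) / 8 = 12.50 / 8 = 1.5625%
Σ(r − r̄)² = 500.3988; sample σ = √(500.3988/7) = 8.4549%
Sharpe = (r̄ − rf) / σ = (1.5625 − 0.76) / 8.4549 = 0.8025 / 8.4549 = 0.0949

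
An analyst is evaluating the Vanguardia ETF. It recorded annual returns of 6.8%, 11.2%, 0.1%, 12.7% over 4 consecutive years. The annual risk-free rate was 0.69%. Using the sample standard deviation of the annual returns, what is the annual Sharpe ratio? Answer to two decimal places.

1.24

r̄ = (6.8 + 11.2 + 0.1 + 12.7) / 4 = 7.7000%
Sample σ = √[Σ(r − r̄)² / 3] = √[95.8200 / 3] = √31.9400 = 5.6515%
Sharpe = (r̄ − rf) / σ = (7.7000 − 0.69) / 5.6515 = 7.0100 / 5.6515 = 1.2404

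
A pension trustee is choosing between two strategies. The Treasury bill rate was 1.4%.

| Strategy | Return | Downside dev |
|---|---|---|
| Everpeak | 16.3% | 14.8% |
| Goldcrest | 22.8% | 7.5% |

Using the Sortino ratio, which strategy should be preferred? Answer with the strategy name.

Goldcrest

Everpeak: Sortino ratio = (16.3% − 1.4%) / 14.8% = 1.007
Goldcrest: Sortino ratio = (22.8% − 1.4%) / 7.5% = 2.853
Highest: Goldcrest (2.853).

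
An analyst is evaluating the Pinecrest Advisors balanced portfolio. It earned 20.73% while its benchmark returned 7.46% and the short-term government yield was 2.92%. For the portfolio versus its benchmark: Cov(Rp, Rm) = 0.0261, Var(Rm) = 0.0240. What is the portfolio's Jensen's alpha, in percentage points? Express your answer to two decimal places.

β = Cov / Var = 0.0261 / 0.0240 = 1.0875
E[R] = Rf + β(Rm − Rf) = 2.92% + 1.0875 × (7.46% − 2.92%) = 7.8573%
α = Rp − E[R] = 20.73% − 7.8573% = 12.8727

12.87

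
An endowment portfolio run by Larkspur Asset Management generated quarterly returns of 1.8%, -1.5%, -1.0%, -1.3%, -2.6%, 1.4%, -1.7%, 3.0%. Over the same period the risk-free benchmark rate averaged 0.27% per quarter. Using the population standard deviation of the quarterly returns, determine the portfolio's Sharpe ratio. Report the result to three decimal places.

Mean return r̄ = -1.90 / 8 = -0.2375%
Σ(r − r̄)² = 28.3388; population σ = √(28.3388/8) = 1.8821%
Sharpe = (r̄ − rf) / σ = (-0.2375 − 0.27) / 1.8821 = -0.5075 / 1.8821 = -0.2696

-0.270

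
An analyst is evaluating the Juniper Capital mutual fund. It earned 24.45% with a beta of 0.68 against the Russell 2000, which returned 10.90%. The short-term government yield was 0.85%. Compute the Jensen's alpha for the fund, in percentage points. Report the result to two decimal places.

16.77

CAPM expected return = Rf + β(Rm − Rf) = 0.85% + 0.68 × (10.90% − 0.85%) = 0.85 + 0.68 × 10.05 = 7.6840%
Jensen's α = Rp − E[R] = 24.45% − 7.6840% = 16.7660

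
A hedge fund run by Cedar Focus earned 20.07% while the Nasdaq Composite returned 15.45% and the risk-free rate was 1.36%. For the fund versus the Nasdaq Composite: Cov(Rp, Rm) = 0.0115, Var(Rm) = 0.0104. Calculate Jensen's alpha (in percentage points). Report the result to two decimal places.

3.13

β = Cov / Var = 0.0115 / 0.0104 = 1.1058
E[R] = Rf + β(Rm − Rf) = 1.36% + 1.1058 × (15.45% − 1.36%) = 16.9407%
α = Rp − E[R] = 20.07% − 16.9407% = 3.1293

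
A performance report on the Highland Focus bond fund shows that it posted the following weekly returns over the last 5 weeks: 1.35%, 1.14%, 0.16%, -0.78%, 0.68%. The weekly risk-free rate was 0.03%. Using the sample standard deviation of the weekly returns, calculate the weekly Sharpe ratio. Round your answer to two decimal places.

0.56

Mean return r̄ = 2.550 / 5 = 0.5100%
Σ(r − r̄)² = 2.9180; sample σ = √(2.9180/4) = 0.8541%
Sharpe = (r̄ − rf) / σ = (0.5100 − 0.03) / 0.8541 = 0.4800 / 0.8541 = 0.5620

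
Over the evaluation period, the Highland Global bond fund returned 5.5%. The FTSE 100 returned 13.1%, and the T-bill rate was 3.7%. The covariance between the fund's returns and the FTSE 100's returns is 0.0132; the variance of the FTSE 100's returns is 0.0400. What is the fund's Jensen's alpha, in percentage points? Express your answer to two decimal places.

β = Cov / Var = 0.0132 / 0.0400 = 0.3300
E[R] = Rf + β(Rm − Rf) = 3.7% + 0.3300 × (13.1% − 3.7%) = 6.8020%
α = Rp − E[R] = 5.5% − 6.8020% = -1.3020

-1.30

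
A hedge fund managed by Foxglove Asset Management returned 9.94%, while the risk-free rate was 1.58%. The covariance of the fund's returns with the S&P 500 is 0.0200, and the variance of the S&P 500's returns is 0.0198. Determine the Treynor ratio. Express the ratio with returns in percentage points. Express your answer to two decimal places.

β = Cov / Var = 0.0200 / 0.0198 = 1.0101
Treynor = (Rp − Rf) / β = (9.94% − 1.58%) / 1.0101 = 8.36 / 1.0101 = 8.2764

8.28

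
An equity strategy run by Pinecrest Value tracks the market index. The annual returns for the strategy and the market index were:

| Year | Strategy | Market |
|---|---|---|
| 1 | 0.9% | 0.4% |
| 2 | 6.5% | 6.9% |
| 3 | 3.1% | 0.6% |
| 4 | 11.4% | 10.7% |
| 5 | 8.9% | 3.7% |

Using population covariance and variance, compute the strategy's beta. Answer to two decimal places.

0.84

r̄p = 6.1600%,  r̄m = 4.4600%
Cov = Σ(rp − r̄p)(rm − r̄m) / 5 = 12.9224
Var(rm) = Σ(rm − r̄m)² / 5 = 15.3704
β = Cov / Var = 12.9224 / 15.3704 = 0.8407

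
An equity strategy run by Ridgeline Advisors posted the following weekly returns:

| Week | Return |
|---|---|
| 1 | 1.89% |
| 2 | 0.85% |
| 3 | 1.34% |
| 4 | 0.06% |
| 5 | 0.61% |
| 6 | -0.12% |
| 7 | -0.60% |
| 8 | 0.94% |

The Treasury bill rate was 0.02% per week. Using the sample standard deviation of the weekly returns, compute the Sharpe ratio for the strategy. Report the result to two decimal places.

0.74

Mean return r̄ = 4.970 / 8 = 0.6213%
Sample σ = √[Σ(r − r̄)² / 7] = √[4.6363 / 7] = √0.6623 = 0.8138%
Sharpe = (r̄ − rf) / σ = (0.6213 − 0.02) / 0.8138 = 0.6013 / 0.8138 = 0.7389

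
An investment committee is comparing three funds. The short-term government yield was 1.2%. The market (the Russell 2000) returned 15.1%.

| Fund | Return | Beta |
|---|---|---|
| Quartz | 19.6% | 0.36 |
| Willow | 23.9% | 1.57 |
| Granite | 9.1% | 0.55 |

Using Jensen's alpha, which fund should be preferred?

Quartz

Quartz: α = 19.6% − [1.2% + 0.36 × (15.1% − 1.2%)] = 13.396
Willow: α = 23.9% − [1.2% + 1.57 × (15.1% − 1.2%)] = 0.877
Granite: α = 9.1% − [1.2% + 0.55 × (15.1% − 1.2%)] = 0.255
Highest: Quartz (13.396).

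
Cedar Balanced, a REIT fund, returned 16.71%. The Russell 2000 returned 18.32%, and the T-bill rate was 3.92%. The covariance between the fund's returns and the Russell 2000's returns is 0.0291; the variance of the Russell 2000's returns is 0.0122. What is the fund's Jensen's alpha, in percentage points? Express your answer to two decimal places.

-21.56

β = Cov / Var = 0.0291 / 0.0122 = 2.3852
E[R] = Rf + β(Rm − Rf) = 3.92% + 2.3852 × (18.32% − 3.92%) = 38.2669%
α = Rp − E[R] = 16.71% − 38.2669% = -21.5569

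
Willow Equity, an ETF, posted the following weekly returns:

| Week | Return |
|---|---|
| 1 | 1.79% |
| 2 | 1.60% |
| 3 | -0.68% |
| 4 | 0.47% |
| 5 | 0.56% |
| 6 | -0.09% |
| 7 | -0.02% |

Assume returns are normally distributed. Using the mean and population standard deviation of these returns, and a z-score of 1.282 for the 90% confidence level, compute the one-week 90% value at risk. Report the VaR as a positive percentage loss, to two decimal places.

r̄ = (1.79 + 1.6 − 0.68 + 0.47 + 0.56 − 0.09 − 0.02) / 7 = 3.630 / 7 = 0.5186%
Population σ = √[Σ(r − r̄)² / 7] = √[4.8871 / 7] = √0.6982 = 0.8356%
VaR = −(r̄ − z·σ) = −(0.5186 − 1.282 × 0.8356) = −(-0.5526) = 0.5526%

0.55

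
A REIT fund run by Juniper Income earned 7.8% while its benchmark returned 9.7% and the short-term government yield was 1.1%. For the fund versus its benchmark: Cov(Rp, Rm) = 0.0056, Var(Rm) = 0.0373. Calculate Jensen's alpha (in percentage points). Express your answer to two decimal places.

5.41

β = Cov / Var = 0.0056 / 0.0373 = 0.1501
E[R] = Rf + β(Rm − Rf) = 1.1% + 0.1501 × (9.7% − 1.1%) = 2.3909%
α = Rp − E[R] = 7.8% − 2.3909% = 5.4091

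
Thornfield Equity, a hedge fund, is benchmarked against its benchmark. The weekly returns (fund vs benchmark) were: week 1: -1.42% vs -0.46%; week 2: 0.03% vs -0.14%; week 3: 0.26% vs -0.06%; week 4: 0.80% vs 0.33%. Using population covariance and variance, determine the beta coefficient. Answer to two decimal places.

2.75

r̄p = -0.0825%,  r̄m = -0.0825%
Cov = Σ(rp − r̄p)(rm − r̄m) / 4 = 0.2175
Var(rm) = Σ(rm − r̄m)² / 4 = 0.0791
β = Cov / Var = 0.2175 / 0.0791 = 2.7497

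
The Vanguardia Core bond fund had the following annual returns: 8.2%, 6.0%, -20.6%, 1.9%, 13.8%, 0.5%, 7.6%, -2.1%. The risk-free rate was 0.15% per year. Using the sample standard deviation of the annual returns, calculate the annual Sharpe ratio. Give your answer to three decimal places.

Mean return r̄ = 15.30 / 8 = 1.9125%
Σ(r − r̄)² = 754.8088; sample σ = √(754.8088/7) = 10.3841%
Sharpe = (r̄ − rf) / σ = (1.9125 − 0.15) / 10.3841 = 1.7625 / 10.3841 = 0.1697

0.170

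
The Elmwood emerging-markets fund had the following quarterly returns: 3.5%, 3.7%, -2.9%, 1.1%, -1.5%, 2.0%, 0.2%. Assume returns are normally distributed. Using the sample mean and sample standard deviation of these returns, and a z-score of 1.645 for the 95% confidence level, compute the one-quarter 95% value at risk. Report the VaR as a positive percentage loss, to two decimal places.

Mean return r̄ = 6.10 / 7 = 0.8714%
Σ(r − r̄)² = (3.5 − 0.8714)² + (3.7 − 0.8714)² + (-2.9 − 0.8714)² + … = 36.5343
σ = √[36.5343 / 6] = 2.4676%
VaR = −(r̄ − z·σ) = −(0.8714 − 1.645 × 2.4676) = −(-3.1878) = 3.1878%

3.19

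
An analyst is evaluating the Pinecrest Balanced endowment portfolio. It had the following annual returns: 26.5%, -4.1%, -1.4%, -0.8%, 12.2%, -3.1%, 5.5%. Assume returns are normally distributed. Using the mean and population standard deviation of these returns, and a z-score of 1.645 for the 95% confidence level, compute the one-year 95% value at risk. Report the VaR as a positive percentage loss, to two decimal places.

11.91

r̄ = (26.5 − 4.1 − 1.4 − 0.8 + 12.2 − 3.1 + 5.5) / 7 = 34.80 / 7 = 4.9714%
Σ(r − r̄)² = 737.3543; population σ = √(737.3543/7) = 10.2633%
VaR = −(r̄ − z·σ) = −(4.9714 − 1.645 × 10.2633) = −(-11.9117) = 11.9117%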